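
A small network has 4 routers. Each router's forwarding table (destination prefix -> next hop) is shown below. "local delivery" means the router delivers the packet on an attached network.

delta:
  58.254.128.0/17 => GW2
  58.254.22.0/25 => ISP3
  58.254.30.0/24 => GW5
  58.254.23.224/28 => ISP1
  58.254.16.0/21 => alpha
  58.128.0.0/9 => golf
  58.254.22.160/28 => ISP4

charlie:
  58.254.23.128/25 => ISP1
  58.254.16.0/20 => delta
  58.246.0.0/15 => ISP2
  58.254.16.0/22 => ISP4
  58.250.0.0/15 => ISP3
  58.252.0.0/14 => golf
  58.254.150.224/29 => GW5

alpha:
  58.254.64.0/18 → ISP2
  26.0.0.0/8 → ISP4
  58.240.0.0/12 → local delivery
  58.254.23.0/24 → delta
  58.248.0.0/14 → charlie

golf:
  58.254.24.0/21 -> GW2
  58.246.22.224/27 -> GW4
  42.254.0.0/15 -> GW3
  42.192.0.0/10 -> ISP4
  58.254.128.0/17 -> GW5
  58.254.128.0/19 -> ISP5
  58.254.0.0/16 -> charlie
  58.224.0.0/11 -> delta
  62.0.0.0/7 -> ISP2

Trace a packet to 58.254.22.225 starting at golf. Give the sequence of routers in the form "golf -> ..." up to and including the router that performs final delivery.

At golf: longest match for 58.254.22.225 is 58.254.0.0/16 -> charlie
At charlie: longest match for 58.254.22.225 is 58.254.16.0/20 -> delta
At delta: longest match for 58.254.22.225 is 58.254.16.0/21 -> alpha
At alpha: longest match for 58.254.22.225 is 58.240.0.0/12 -> local delivery

golf -> charlie -> delta -> alpha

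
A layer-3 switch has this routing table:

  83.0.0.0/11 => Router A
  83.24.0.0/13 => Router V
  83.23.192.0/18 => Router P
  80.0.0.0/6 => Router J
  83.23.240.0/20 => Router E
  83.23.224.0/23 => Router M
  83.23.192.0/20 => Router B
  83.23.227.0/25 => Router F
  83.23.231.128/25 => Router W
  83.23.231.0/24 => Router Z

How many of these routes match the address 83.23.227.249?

Prefixes containing 83.23.227.249:
  80.0.0.0/6 (80.0.0.0 - 83.255.255.255)
  83.0.0.0/11 (83.0.0.0 - 83.31.255.255)
  83.23.192.0/18 (83.23.192.0 - 83.23.255.255)
Total matching entries: 3.

3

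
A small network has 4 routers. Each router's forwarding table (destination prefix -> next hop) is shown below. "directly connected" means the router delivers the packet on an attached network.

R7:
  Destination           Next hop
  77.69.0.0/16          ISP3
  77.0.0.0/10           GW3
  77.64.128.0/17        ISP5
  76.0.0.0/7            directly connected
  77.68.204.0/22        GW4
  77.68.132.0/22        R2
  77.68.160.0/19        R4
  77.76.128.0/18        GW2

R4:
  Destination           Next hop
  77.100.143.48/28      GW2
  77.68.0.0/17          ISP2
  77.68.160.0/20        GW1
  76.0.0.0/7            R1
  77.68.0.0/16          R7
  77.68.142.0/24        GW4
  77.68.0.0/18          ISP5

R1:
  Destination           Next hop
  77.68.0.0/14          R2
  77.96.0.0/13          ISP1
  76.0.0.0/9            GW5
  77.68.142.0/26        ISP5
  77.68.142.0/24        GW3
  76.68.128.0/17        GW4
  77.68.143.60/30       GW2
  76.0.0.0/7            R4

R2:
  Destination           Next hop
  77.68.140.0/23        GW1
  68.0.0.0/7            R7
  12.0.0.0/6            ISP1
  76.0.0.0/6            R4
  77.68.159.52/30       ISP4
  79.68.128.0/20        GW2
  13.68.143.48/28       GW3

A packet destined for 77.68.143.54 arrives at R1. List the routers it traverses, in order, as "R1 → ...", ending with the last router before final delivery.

At R1: longest match for 77.68.143.54 is 77.68.0.0/14 -> R2
At R2: longest match for 77.68.143.54 is 76.0.0.0/6 -> R4
At R4: longest match for 77.68.143.54 is 77.68.0.0/16 -> R7
At R7: longest match for 77.68.143.54 is 76.0.0.0/7 -> directly connected

R1 → R2 → R4 → R7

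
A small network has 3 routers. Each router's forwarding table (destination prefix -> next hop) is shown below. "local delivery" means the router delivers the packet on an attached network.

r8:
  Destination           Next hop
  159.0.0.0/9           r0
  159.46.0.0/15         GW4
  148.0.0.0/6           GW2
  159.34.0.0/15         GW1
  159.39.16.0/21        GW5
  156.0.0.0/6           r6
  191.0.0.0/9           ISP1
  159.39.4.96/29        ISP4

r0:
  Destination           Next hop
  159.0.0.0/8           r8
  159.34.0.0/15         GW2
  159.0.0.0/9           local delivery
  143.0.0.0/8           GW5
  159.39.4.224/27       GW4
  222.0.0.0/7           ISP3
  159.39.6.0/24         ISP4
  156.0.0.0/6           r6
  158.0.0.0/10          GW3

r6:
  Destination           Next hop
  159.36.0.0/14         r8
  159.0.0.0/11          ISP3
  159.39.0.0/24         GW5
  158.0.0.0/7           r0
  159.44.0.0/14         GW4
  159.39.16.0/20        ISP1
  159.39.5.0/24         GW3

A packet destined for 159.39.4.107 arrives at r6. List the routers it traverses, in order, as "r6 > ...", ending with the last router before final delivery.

At r6: longest match for 159.39.4.107 is 159.36.0.0/14 -> r8
At r8: longest match for 159.39.4.107 is 159.0.0.0/9 -> r0
At r0: longest match for 159.39.4.107 is 159.0.0.0/9 -> local delivery

r6 > r8 > r0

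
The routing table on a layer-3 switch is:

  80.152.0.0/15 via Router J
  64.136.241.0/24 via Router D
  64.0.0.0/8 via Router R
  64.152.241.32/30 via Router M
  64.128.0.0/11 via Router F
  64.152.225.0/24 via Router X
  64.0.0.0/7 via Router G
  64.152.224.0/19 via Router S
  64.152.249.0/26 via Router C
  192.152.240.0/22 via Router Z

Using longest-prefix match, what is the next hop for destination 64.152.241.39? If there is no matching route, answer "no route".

Router S

Routes whose prefix contains 64.152.241.39:
  64.0.0.0/7 (64.0.0.0 - 65.255.255.255) -> Router G
  64.0.0.0/8 (64.0.0.0 - 64.255.255.255) -> Router R
  64.128.0.0/11 (64.128.0.0 - 64.159.255.255) -> Router F
  64.152.224.0/19 (64.152.224.0 - 64.152.255.255) -> Router S
More-specific entries that do NOT match:
  64.152.241.32/30 (64.152.241.32 - 64.152.241.35) does not contain 64.152.241.39
  64.152.249.0/26 (64.152.249.0 - 64.152.249.63) does not contain 64.152.241.39
  64.136.241.0/24 (64.136.241.0 - 64.136.241.255) does not contain 64.152.241.39
  64.152.225.0/24 (64.152.225.0 - 64.152.225.255) does not contain 64.152.241.39
  192.152.240.0/22 (192.152.240.0 - 192.152.243.255) does not contain 64.152.241.39
Longest matching prefix is /19 -> next hop Router S.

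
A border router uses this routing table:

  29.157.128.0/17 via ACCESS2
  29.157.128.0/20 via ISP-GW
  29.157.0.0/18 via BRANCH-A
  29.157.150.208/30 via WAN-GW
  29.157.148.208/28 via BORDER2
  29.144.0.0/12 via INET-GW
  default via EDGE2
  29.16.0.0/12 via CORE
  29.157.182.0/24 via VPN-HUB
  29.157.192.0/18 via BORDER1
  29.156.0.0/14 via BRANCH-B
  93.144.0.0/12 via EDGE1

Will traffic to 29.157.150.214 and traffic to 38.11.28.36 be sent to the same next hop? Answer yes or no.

29.157.150.214: longest match 29.157.128.0/17 -> ACCESS2
38.11.28.36: longest match 0.0.0.0/0 -> EDGE2

no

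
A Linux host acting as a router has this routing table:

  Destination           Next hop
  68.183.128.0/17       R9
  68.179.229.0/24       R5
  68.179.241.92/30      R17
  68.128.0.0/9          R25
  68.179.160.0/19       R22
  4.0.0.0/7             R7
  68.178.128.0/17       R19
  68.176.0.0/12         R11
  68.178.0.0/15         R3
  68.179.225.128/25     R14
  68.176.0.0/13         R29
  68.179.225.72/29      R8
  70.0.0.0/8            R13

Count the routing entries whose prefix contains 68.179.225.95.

4

Prefixes containing 68.179.225.95:
  68.128.0.0/9 (68.128.0.0 - 68.255.255.255)
  68.176.0.0/12 (68.176.0.0 - 68.191.255.255)
  68.176.0.0/13 (68.176.0.0 - 68.183.255.255)
  68.178.0.0/15 (68.178.0.0 - 68.179.255.255)
Total matching entries: 4.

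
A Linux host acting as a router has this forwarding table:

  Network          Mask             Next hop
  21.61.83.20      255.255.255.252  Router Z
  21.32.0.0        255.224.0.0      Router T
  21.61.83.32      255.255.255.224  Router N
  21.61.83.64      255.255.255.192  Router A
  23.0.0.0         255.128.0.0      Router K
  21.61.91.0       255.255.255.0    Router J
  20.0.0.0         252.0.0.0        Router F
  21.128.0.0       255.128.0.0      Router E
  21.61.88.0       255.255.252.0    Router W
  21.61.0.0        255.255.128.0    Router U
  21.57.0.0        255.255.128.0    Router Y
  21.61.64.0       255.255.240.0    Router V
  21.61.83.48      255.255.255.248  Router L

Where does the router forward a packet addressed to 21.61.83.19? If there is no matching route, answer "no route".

Router U

Routes whose prefix contains 21.61.83.19:
  20.0.0.0/6 (20.0.0.0 - 23.255.255.255) -> Router F
  21.32.0.0/11 (21.32.0.0 - 21.63.255.255) -> Router T
  21.61.0.0/17 (21.61.0.0 - 21.61.127.255) -> Router U
More-specific entries that do NOT match:
  21.61.83.20/30 (21.61.83.20 - 21.61.83.23) does not contain 21.61.83.19
  21.61.83.48/29 (21.61.83.48 - 21.61.83.55) does not contain 21.61.83.19
  21.61.83.32/27 (21.61.83.32 - 21.61.83.63) does not contain 21.61.83.19
  21.61.83.64/26 (21.61.83.64 - 21.61.83.127) does not contain 21.61.83.19
  21.61.91.0/24 (21.61.91.0 - 21.61.91.255) does not contain 21.61.83.19
  21.61.88.0/22 (21.61.88.0 - 21.61.91.255) does not contain 21.61.83.19
  21.61.64.0/20 (21.61.64.0 - 21.61.79.255) does not contain 21.61.83.19
Longest matching prefix is /17 -> next hop Router U.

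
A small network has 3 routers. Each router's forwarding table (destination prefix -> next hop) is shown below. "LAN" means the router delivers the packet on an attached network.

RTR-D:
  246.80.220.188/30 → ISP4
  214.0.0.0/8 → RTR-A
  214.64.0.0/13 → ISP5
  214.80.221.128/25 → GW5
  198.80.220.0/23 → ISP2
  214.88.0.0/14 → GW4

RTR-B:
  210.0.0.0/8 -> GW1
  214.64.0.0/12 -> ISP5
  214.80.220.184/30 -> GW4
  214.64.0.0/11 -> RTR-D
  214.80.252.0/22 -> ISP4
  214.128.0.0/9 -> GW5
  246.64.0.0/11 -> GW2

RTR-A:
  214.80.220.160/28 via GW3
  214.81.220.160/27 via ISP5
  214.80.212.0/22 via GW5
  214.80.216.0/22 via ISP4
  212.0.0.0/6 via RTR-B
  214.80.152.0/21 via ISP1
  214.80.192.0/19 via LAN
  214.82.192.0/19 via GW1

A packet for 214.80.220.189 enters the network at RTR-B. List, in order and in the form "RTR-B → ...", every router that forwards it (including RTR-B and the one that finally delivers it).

At RTR-B: longest match for 214.80.220.189 is 214.64.0.0/11 -> RTR-D
At RTR-D: longest match for 214.80.220.189 is 214.0.0.0/8 -> RTR-A
At RTR-A: longest match for 214.80.220.189 is 214.80.192.0/19 -> LAN

RTR-B → RTR-D → RTR-A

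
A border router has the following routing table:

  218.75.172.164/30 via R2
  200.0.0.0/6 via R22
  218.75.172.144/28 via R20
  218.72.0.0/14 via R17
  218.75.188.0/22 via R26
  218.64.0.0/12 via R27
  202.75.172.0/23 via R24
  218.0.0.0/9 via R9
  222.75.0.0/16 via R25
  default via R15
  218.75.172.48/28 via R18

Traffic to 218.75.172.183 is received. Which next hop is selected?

Routes whose prefix contains 218.75.172.183:
  0.0.0.0/0 (default, matches everything) -> R15
  218.0.0.0/9 (218.0.0.0 - 218.127.255.255) -> R9
  218.64.0.0/12 (218.64.0.0 - 218.79.255.255) -> R27
  218.72.0.0/14 (218.72.0.0 - 218.75.255.255) -> R17
More-specific entries that do NOT match:
  218.75.172.164/30 (218.75.172.164 - 218.75.172.167) does not contain 218.75.172.183
  218.75.172.144/28 (218.75.172.144 - 218.75.172.159) does not contain 218.75.172.183
  218.75.172.48/28 (218.75.172.48 - 218.75.172.63) does not contain 218.75.172.183
  202.75.172.0/23 (202.75.172.0 - 202.75.173.255) does not contain 218.75.172.183
  218.75.188.0/22 (218.75.188.0 - 218.75.191.255) does not contain 218.75.172.183
  222.75.0.0/16 (222.75.0.0 - 222.75.255.255) does not contain 218.75.172.183
Longest matching prefix is /14 -> next hop R17.

R17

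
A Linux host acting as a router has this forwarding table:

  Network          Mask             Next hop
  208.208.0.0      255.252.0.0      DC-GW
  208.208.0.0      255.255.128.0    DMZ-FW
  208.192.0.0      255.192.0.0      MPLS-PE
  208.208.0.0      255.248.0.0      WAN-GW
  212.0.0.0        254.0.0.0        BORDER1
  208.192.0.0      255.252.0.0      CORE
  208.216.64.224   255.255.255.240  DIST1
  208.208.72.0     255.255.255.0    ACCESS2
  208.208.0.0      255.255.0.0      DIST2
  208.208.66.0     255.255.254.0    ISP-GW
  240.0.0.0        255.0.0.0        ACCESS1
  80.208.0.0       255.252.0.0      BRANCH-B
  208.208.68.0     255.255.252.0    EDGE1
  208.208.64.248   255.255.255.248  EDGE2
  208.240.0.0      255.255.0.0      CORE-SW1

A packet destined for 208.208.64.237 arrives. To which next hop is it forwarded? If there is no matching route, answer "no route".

DMZ-FW

Routes whose prefix contains 208.208.64.237:
  208.192.0.0/10 (208.192.0.0 - 208.255.255.255) -> MPLS-PE
  208.208.0.0/13 (208.208.0.0 - 208.215.255.255) -> WAN-GW
  208.208.0.0/14 (208.208.0.0 - 208.211.255.255) -> DC-GW
  208.208.0.0/16 (208.208.0.0 - 208.208.255.255) -> DIST2
  208.208.0.0/17 (208.208.0.0 - 208.208.127.255) -> DMZ-FW
More-specific entries that do NOT match:
  208.208.64.248/29 (208.208.64.248 - 208.208.64.255) does not contain 208.208.64.237
  208.216.64.224/28 (208.216.64.224 - 208.216.64.239) does not contain 208.208.64.237
  208.208.72.0/24 (208.208.72.0 - 208.208.72.255) does not contain 208.208.64.237
  208.208.66.0/23 (208.208.66.0 - 208.208.67.255) does not contain 208.208.64.237
  208.208.68.0/22 (208.208.68.0 - 208.208.71.255) does not contain 208.208.64.237
Longest matching prefix is /17 -> next hop DMZ-FW.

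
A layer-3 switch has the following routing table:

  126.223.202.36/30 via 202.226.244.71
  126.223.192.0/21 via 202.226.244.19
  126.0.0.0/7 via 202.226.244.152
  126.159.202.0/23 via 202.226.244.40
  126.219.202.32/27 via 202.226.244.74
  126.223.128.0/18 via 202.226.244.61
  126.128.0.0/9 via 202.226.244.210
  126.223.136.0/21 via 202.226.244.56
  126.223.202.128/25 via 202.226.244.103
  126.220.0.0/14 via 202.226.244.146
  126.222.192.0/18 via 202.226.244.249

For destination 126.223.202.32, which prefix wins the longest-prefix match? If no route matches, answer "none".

126.220.0.0/14

Entries matching 126.223.202.32:
  126.0.0.0/7 (126.0.0.0 - 127.255.255.255)
  126.128.0.0/9 (126.128.0.0 - 126.255.255.255)
  126.220.0.0/14 (126.220.0.0 - 126.223.255.255)
Most specific is 126.220.0.0/14.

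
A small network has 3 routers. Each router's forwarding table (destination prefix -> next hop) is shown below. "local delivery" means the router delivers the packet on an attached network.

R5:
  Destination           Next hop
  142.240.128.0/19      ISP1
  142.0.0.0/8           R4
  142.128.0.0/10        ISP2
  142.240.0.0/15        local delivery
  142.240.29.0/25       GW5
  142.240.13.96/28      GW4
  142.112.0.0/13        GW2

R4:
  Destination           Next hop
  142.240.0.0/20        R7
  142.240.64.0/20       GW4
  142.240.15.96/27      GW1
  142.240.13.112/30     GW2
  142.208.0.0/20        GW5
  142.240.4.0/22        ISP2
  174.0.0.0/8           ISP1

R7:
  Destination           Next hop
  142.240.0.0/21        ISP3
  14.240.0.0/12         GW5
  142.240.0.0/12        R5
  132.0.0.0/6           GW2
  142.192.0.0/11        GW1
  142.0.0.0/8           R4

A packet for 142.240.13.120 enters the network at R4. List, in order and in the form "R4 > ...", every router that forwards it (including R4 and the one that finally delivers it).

At R4: longest match for 142.240.13.120 is 142.240.0.0/20 -> R7
At R7: longest match for 142.240.13.120 is 142.240.0.0/12 -> R5
At R5: longest match for 142.240.13.120 is 142.240.0.0/15 -> local delivery

R4 > R7 > R5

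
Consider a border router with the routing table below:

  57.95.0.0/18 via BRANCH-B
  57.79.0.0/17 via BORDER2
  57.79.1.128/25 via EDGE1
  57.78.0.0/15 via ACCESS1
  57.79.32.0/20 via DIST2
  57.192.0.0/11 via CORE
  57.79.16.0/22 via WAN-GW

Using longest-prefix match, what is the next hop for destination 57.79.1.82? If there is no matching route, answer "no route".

Routes whose prefix contains 57.79.1.82:
  57.78.0.0/15 (57.78.0.0 - 57.79.255.255) -> ACCESS1
  57.79.0.0/17 (57.79.0.0 - 57.79.127.255) -> BORDER2
More-specific entries that do NOT match:
  57.79.1.128/25 (57.79.1.128 - 57.79.1.255) does not contain 57.79.1.82
  57.79.16.0/22 (57.79.16.0 - 57.79.19.255) does not contain 57.79.1.82
  57.79.32.0/20 (57.79.32.0 - 57.79.47.255) does not contain 57.79.1.82
  57.95.0.0/18 (57.95.0.0 - 57.95.63.255) does not contain 57.79.1.82
Longest matching prefix is /17 -> next hop BORDER2.

BORDER2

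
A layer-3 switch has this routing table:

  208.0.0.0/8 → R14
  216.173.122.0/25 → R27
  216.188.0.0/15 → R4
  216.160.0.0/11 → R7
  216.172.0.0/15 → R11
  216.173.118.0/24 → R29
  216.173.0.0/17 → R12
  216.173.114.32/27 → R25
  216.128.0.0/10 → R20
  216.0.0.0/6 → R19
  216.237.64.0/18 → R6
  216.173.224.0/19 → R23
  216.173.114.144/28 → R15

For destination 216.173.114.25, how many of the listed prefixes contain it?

5

Prefixes containing 216.173.114.25:
  216.0.0.0/6 (216.0.0.0 - 219.255.255.255)
  216.128.0.0/10 (216.128.0.0 - 216.191.255.255)
  216.160.0.0/11 (216.160.0.0 - 216.191.255.255)
  216.172.0.0/15 (216.172.0.0 - 216.173.255.255)
  216.173.0.0/17 (216.173.0.0 - 216.173.127.255)
Total matching entries: 5.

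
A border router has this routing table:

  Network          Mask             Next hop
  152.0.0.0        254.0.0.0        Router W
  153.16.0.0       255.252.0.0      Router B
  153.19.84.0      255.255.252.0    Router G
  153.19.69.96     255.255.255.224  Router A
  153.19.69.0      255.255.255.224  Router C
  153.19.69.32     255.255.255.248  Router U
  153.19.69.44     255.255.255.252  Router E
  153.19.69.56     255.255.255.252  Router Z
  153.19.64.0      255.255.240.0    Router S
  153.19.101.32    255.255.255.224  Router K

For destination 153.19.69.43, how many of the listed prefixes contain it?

3

Prefixes containing 153.19.69.43:
  152.0.0.0/7 (152.0.0.0 - 153.255.255.255)
  153.16.0.0/14 (153.16.0.0 - 153.19.255.255)
  153.19.64.0/20 (153.19.64.0 - 153.19.79.255)
Total matching entries: 3.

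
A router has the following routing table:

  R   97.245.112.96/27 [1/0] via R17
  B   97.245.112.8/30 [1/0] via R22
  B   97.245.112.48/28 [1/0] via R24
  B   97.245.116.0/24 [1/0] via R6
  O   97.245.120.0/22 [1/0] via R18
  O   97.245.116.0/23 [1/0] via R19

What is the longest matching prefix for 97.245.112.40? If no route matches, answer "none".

97.245.112.40 is outside every listed prefix and there is no default route.

none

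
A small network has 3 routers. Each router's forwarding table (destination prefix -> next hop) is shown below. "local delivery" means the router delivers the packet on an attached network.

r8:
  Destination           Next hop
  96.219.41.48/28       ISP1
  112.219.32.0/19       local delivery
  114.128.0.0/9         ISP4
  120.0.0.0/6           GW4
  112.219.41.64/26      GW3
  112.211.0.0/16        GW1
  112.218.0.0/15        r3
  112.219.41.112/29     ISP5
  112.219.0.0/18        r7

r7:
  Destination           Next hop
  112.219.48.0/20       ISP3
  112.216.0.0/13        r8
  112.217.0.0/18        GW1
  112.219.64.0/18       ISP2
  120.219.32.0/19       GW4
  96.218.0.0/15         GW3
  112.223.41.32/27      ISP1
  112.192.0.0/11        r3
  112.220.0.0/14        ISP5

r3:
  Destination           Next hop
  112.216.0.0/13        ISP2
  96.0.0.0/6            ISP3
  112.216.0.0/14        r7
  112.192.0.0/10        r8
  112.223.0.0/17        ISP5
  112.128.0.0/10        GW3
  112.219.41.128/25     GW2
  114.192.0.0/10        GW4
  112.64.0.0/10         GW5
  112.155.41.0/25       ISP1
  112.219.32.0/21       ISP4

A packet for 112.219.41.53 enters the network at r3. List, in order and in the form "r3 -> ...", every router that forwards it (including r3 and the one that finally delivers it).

At r3: longest match for 112.219.41.53 is 112.216.0.0/14 -> r7
At r7: longest match for 112.219.41.53 is 112.216.0.0/13 -> r8
At r8: longest match for 112.219.41.53 is 112.219.32.0/19 -> local delivery

r3 -> r7 -> r8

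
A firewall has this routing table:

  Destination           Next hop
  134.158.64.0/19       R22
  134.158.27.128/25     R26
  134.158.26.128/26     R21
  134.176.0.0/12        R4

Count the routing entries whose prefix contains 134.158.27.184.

1

Prefixes containing 134.158.27.184:
  134.158.27.128/25 (134.158.27.128 - 134.158.27.255)
Total matching entries: 1.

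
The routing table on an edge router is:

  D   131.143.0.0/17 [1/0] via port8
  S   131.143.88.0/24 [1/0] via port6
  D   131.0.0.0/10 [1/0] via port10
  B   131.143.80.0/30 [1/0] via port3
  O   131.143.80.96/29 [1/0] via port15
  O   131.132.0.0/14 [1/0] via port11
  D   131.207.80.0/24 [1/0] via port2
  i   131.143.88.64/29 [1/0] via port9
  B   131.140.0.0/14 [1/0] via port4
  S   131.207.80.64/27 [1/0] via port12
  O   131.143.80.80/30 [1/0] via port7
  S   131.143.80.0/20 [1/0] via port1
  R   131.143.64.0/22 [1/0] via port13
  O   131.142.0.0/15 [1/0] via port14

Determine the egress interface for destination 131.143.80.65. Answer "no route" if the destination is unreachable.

Routes whose prefix contains 131.143.80.65:
  131.140.0.0/14 (131.140.0.0 - 131.143.255.255) -> port4
  131.142.0.0/15 (131.142.0.0 - 131.143.255.255) -> port14
  131.143.0.0/17 (131.143.0.0 - 131.143.127.255) -> port8
  131.143.80.0/20 (131.143.80.0 - 131.143.95.255) -> port1
More-specific entries that do NOT match:
  131.143.80.0/30 (131.143.80.0 - 131.143.80.3) does not contain 131.143.80.65
  131.143.80.80/30 (131.143.80.80 - 131.143.80.83) does not contain 131.143.80.65
  131.143.80.96/29 (131.143.80.96 - 131.143.80.103) does not contain 131.143.80.65
  131.143.88.64/29 (131.143.88.64 - 131.143.88.71) does not contain 131.143.80.65
  131.207.80.64/27 (131.207.80.64 - 131.207.80.95) does not contain 131.143.80.65
  131.143.88.0/24 (131.143.88.0 - 131.143.88.255) does not contain 131.143.80.65
  131.207.80.0/24 (131.207.80.0 - 131.207.80.255) does not contain 131.143.80.65
  131.143.64.0/22 (131.143.64.0 - 131.143.67.255) does not contain 131.143.80.65
Longest matching prefix is /20 -> interface port1.

port1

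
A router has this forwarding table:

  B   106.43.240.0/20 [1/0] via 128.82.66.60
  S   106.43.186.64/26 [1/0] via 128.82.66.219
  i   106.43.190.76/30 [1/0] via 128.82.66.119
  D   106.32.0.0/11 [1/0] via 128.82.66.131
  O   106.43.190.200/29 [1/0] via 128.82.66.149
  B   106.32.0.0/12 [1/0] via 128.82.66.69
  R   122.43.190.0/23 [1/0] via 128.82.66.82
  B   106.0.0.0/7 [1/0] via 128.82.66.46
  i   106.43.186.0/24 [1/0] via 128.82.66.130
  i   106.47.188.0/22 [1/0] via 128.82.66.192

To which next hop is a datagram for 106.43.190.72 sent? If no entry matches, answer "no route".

128.82.66.69

Routes whose prefix contains 106.43.190.72:
  106.0.0.0/7 (106.0.0.0 - 107.255.255.255) -> 128.82.66.46
  106.32.0.0/11 (106.32.0.0 - 106.63.255.255) -> 128.82.66.131
  106.32.0.0/12 (106.32.0.0 - 106.47.255.255) -> 128.82.66.69
More-specific entries that do NOT match:
  106.43.190.76/30 (106.43.190.76 - 106.43.190.79) does not contain 106.43.190.72
  106.43.190.200/29 (106.43.190.200 - 106.43.190.207) does not contain 106.43.190.72
  106.43.186.64/26 (106.43.186.64 - 106.43.186.127) does not contain 106.43.190.72
  106.43.186.0/24 (106.43.186.0 - 106.43.186.255) does not contain 106.43.190.72
  122.43.190.0/23 (122.43.190.0 - 122.43.191.255) does not contain 106.43.190.72
  106.47.188.0/22 (106.47.188.0 - 106.47.191.255) does not contain 106.43.190.72
  106.43.240.0/20 (106.43.240.0 - 106.43.255.255) does not contain 106.43.190.72
Longest matching prefix is /12 -> next hop 128.82.66.69.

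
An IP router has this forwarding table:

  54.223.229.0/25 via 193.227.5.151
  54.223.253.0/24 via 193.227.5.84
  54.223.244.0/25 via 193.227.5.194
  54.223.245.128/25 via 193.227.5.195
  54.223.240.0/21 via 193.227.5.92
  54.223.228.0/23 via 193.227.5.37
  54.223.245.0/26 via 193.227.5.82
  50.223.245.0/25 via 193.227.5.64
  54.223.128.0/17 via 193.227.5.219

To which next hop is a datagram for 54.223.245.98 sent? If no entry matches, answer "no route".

Routes whose prefix contains 54.223.245.98:
  54.223.128.0/17 (54.223.128.0 - 54.223.255.255) -> 193.227.5.219
  54.223.240.0/21 (54.223.240.0 - 54.223.247.255) -> 193.227.5.92
More-specific entries that do NOT match:
  54.223.245.0/26 (54.223.245.0 - 54.223.245.63) does not contain 54.223.245.98
  54.223.229.0/25 (54.223.229.0 - 54.223.229.127) does not contain 54.223.245.98
  54.223.244.0/25 (54.223.244.0 - 54.223.244.127) does not contain 54.223.245.98
  54.223.245.128/25 (54.223.245.128 - 54.223.245.255) does not contain 54.223.245.98
  50.223.245.0/25 (50.223.245.0 - 50.223.245.127) does not contain 54.223.245.98
  54.223.253.0/24 (54.223.253.0 - 54.223.253.255) does not contain 54.223.245.98
  54.223.228.0/23 (54.223.228.0 - 54.223.229.255) does not contain 54.223.245.98
Longest matching prefix is /21 -> next hop 193.227.5.92.

193.227.5.92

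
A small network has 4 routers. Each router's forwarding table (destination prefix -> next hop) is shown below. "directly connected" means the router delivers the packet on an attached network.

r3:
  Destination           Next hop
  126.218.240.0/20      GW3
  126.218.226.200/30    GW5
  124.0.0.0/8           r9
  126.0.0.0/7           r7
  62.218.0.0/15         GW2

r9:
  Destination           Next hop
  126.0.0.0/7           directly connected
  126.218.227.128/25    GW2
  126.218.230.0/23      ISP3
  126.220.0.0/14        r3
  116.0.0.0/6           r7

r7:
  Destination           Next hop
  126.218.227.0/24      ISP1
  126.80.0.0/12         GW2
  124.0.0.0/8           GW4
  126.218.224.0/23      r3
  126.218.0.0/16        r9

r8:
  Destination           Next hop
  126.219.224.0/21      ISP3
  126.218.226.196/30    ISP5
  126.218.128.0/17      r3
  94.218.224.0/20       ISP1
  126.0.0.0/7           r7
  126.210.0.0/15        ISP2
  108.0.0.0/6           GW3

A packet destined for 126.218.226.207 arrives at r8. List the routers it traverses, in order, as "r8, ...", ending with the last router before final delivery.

r8, r3, r7, r9

At r8: longest match for 126.218.226.207 is 126.218.128.0/17 -> r3
At r3: longest match for 126.218.226.207 is 126.0.0.0/7 -> r7
At r7: longest match for 126.218.226.207 is 126.218.0.0/16 -> r9
At r9: longest match for 126.218.226.207 is 126.0.0.0/7 -> directly connected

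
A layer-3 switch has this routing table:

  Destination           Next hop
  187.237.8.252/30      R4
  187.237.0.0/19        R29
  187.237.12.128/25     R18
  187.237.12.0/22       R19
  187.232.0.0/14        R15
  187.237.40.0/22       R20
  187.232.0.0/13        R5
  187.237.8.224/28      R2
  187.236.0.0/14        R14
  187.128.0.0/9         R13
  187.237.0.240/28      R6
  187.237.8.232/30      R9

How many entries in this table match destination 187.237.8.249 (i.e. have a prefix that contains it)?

Prefixes containing 187.237.8.249:
  187.128.0.0/9 (187.128.0.0 - 187.255.255.255)
  187.232.0.0/13 (187.232.0.0 - 187.239.255.255)
  187.236.0.0/14 (187.236.0.0 - 187.239.255.255)
  187.237.0.0/19 (187.237.0.0 - 187.237.31.255)
Total matching entries: 4.

4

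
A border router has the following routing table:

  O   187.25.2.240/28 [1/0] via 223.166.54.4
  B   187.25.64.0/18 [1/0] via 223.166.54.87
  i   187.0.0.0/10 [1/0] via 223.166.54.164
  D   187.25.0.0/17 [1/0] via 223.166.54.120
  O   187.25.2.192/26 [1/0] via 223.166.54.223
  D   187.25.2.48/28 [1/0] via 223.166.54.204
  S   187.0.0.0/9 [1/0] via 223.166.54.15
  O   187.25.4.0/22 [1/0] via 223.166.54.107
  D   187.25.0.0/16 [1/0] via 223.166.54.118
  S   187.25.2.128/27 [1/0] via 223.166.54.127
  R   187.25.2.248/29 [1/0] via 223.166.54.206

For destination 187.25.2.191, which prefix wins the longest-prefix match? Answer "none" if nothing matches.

187.25.0.0/17

Entries matching 187.25.2.191:
  187.0.0.0/9 (187.0.0.0 - 187.127.255.255)
  187.0.0.0/10 (187.0.0.0 - 187.63.255.255)
  187.25.0.0/16 (187.25.0.0 - 187.25.255.255)
  187.25.0.0/17 (187.25.0.0 - 187.25.127.255)
Most specific is 187.25.0.0/17.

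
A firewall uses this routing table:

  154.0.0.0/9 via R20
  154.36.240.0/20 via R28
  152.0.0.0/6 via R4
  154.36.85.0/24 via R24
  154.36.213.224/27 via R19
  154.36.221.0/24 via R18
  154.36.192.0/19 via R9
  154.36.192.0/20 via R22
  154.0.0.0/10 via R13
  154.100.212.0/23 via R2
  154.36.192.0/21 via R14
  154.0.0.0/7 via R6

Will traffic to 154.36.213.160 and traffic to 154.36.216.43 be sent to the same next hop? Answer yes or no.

yes

154.36.213.160: longest match 154.36.192.0/19 -> R9
154.36.216.43: longest match 154.36.192.0/19 -> R9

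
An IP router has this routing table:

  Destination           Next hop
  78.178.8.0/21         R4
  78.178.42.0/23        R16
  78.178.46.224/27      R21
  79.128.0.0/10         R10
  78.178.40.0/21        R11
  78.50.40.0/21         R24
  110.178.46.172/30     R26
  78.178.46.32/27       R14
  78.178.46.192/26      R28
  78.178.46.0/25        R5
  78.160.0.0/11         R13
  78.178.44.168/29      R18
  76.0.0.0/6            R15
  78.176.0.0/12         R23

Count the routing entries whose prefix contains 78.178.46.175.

Prefixes containing 78.178.46.175:
  76.0.0.0/6 (76.0.0.0 - 79.255.255.255)
  78.160.0.0/11 (78.160.0.0 - 78.191.255.255)
  78.176.0.0/12 (78.176.0.0 - 78.191.255.255)
  78.178.40.0/21 (78.178.40.0 - 78.178.47.255)
Total matching entries: 4.

4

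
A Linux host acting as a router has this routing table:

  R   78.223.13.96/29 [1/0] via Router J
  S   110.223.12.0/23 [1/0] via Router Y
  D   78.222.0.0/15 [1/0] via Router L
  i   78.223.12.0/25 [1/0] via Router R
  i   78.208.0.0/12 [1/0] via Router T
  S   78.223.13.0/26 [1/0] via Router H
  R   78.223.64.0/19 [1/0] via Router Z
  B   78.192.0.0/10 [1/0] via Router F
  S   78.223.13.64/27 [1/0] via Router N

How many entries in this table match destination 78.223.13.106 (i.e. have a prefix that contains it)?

Prefixes containing 78.223.13.106:
  78.192.0.0/10 (78.192.0.0 - 78.255.255.255)
  78.208.0.0/12 (78.208.0.0 - 78.223.255.255)
  78.222.0.0/15 (78.222.0.0 - 78.223.255.255)
Total matching entries: 3.

3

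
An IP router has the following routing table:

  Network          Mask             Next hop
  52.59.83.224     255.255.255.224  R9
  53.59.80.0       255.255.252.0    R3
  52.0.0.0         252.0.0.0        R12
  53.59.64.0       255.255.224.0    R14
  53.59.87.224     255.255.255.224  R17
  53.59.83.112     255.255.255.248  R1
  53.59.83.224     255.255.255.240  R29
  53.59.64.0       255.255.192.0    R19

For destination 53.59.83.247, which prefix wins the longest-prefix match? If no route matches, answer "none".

Entries matching 53.59.83.247:
  52.0.0.0/6 (52.0.0.0 - 55.255.255.255)
  53.59.64.0/18 (53.59.64.0 - 53.59.127.255)
  53.59.64.0/19 (53.59.64.0 - 53.59.95.255)
  53.59.80.0/22 (53.59.80.0 - 53.59.83.255)
Most specific is 53.59.80.0/22.

53.59.80.0/22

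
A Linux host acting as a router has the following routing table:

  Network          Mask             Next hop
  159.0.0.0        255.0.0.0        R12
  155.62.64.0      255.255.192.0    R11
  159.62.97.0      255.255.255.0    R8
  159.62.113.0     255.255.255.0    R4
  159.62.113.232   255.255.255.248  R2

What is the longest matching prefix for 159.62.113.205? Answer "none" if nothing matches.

Entries matching 159.62.113.205:
  159.0.0.0/8 (159.0.0.0 - 159.255.255.255)
  159.62.113.0/24 (159.62.113.0 - 159.62.113.255)
Most specific is 159.62.113.0/24.

159.62.113.0/24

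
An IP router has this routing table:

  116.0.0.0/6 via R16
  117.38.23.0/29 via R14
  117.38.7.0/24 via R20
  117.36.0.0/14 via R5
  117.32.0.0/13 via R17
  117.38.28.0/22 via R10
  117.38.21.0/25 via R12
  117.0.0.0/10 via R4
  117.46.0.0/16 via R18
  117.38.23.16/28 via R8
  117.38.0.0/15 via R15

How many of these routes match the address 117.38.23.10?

5

Prefixes containing 117.38.23.10:
  116.0.0.0/6 (116.0.0.0 - 119.255.255.255)
  117.0.0.0/10 (117.0.0.0 - 117.63.255.255)
  117.32.0.0/13 (117.32.0.0 - 117.39.255.255)
  117.36.0.0/14 (117.36.0.0 - 117.39.255.255)
  117.38.0.0/15 (117.38.0.0 - 117.39.255.255)
Total matching entries: 5.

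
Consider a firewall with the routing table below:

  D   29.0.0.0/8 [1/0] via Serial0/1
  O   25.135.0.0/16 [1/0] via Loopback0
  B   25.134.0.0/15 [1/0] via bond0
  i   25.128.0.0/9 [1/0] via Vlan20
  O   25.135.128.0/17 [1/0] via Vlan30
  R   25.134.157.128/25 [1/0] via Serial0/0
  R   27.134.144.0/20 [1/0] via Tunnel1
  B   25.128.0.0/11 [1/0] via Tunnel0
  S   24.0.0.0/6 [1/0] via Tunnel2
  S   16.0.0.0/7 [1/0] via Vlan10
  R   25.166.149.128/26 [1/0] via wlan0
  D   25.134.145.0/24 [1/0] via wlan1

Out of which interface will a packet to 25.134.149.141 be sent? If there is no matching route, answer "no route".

bond0

Routes whose prefix contains 25.134.149.141:
  24.0.0.0/6 (24.0.0.0 - 27.255.255.255) -> Tunnel2
  25.128.0.0/9 (25.128.0.0 - 25.255.255.255) -> Vlan20
  25.128.0.0/11 (25.128.0.0 - 25.159.255.255) -> Tunnel0
  25.134.0.0/15 (25.134.0.0 - 25.135.255.255) -> bond0
More-specific entries that do NOT match:
  25.166.149.128/26 (25.166.149.128 - 25.166.149.191) does not contain 25.134.149.141
  25.134.157.128/25 (25.134.157.128 - 25.134.157.255) does not contain 25.134.149.141
  25.134.145.0/24 (25.134.145.0 - 25.134.145.255) does not contain 25.134.149.141
  27.134.144.0/20 (27.134.144.0 - 27.134.159.255) does not contain 25.134.149.141
  25.135.128.0/17 (25.135.128.0 - 25.135.255.255) does not contain 25.134.149.141
  25.135.0.0/16 (25.135.0.0 - 25.135.255.255) does not contain 25.134.149.141
Longest matching prefix is /15 -> interface bond0.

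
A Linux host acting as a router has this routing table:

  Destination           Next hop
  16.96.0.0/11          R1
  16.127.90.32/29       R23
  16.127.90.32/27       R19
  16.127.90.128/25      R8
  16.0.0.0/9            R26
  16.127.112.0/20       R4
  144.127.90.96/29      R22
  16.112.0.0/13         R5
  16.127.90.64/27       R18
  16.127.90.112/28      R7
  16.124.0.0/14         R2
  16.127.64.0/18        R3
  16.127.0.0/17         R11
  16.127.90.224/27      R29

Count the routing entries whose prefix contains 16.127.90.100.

Prefixes containing 16.127.90.100:
  16.0.0.0/9 (16.0.0.0 - 16.127.255.255)
  16.96.0.0/11 (16.96.0.0 - 16.127.255.255)
  16.124.0.0/14 (16.124.0.0 - 16.127.255.255)
  16.127.0.0/17 (16.127.0.0 - 16.127.127.255)
  16.127.64.0/18 (16.127.64.0 - 16.127.127.255)
Total matching entries: 5.

5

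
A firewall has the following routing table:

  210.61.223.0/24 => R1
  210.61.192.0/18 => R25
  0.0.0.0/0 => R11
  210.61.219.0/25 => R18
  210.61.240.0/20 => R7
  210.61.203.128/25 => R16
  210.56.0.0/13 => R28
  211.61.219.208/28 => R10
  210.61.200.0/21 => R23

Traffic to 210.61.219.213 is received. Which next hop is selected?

R25

Routes whose prefix contains 210.61.219.213:
  0.0.0.0/0 (default, matches everything) -> R11
  210.56.0.0/13 (210.56.0.0 - 210.63.255.255) -> R28
  210.61.192.0/18 (210.61.192.0 - 210.61.255.255) -> R25
More-specific entries that do NOT match:
  211.61.219.208/28 (211.61.219.208 - 211.61.219.223) does not contain 210.61.219.213
  210.61.219.0/25 (210.61.219.0 - 210.61.219.127) does not contain 210.61.219.213
  210.61.203.128/25 (210.61.203.128 - 210.61.203.255) does not contain 210.61.219.213
  210.61.223.0/24 (210.61.223.0 - 210.61.223.255) does not contain 210.61.219.213
  210.61.200.0/21 (210.61.200.0 - 210.61.207.255) does not contain 210.61.219.213
  210.61.240.0/20 (210.61.240.0 - 210.61.255.255) does not contain 210.61.219.213
Longest matching prefix is /18 -> next hop R25.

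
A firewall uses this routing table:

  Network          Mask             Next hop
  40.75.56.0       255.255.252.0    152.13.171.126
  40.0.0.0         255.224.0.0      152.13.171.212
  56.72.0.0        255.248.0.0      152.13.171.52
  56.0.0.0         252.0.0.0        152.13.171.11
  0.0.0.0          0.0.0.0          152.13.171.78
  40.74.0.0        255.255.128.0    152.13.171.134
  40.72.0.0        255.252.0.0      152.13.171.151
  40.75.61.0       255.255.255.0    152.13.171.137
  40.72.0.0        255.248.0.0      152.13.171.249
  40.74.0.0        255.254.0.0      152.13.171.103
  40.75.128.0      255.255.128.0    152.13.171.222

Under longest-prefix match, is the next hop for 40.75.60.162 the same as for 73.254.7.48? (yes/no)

no

40.75.60.162: longest match 40.74.0.0/15 -> 152.13.171.103
73.254.7.48: longest match 0.0.0.0/0 -> 152.13.171.78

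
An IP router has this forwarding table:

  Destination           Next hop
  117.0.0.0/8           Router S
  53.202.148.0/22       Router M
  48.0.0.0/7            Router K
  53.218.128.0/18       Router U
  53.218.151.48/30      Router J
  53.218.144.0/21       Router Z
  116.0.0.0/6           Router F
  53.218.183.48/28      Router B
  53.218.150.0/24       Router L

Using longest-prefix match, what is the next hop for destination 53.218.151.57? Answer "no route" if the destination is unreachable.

Routes whose prefix contains 53.218.151.57:
  53.218.128.0/18 (53.218.128.0 - 53.218.191.255) -> Router U
  53.218.144.0/21 (53.218.144.0 - 53.218.151.255) -> Router Z
More-specific entries that do NOT match:
  53.218.151.48/30 (53.218.151.48 - 53.218.151.51) does not contain 53.218.151.57
  53.218.183.48/28 (53.218.183.48 - 53.218.183.63) does not contain 53.218.151.57
  53.218.150.0/24 (53.218.150.0 - 53.218.150.255) does not contain 53.218.151.57
  53.202.148.0/22 (53.202.148.0 - 53.202.151.255) does not contain 53.218.151.57
Longest matching prefix is /21 -> next hop Router Z.

Router Z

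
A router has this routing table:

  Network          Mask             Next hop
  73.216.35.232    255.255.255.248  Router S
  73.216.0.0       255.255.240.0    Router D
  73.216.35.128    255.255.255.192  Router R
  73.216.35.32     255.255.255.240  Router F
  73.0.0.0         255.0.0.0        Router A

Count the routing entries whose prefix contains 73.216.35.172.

Prefixes containing 73.216.35.172:
  73.0.0.0/8 (73.0.0.0 - 73.255.255.255)
  73.216.35.128/26 (73.216.35.128 - 73.216.35.191)
Total matching entries: 2.

2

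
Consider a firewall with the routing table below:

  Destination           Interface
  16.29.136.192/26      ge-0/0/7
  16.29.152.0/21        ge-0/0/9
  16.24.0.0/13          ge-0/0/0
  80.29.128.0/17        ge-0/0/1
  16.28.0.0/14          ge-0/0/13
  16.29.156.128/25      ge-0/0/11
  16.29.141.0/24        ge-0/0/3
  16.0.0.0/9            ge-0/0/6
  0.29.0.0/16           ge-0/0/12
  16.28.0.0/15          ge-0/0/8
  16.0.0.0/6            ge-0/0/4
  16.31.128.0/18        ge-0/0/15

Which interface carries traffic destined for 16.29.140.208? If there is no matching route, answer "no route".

Routes whose prefix contains 16.29.140.208:
  16.0.0.0/6 (16.0.0.0 - 19.255.255.255) -> ge-0/0/4
  16.0.0.0/9 (16.0.0.0 - 16.127.255.255) -> ge-0/0/6
  16.24.0.0/13 (16.24.0.0 - 16.31.255.255) -> ge-0/0/0
  16.28.0.0/14 (16.28.0.0 - 16.31.255.255) -> ge-0/0/13
  16.28.0.0/15 (16.28.0.0 - 16.29.255.255) -> ge-0/0/8
More-specific entries that do NOT match:
  16.29.136.192/26 (16.29.136.192 - 16.29.136.255) does not contain 16.29.140.208
  16.29.156.128/25 (16.29.156.128 - 16.29.156.255) does not contain 16.29.140.208
  16.29.141.0/24 (16.29.141.0 - 16.29.141.255) does not contain 16.29.140.208
  16.29.152.0/21 (16.29.152.0 - 16.29.159.255) does not contain 16.29.140.208
  16.31.128.0/18 (16.31.128.0 - 16.31.191.255) does not contain 16.29.140.208
  80.29.128.0/17 (80.29.128.0 - 80.29.255.255) does not contain 16.29.140.208
  0.29.0.0/16 (0.29.0.0 - 0.29.255.255) does not contain 16.29.140.208
Longest matching prefix is /15 -> interface ge-0/0/8.

ge-0/0/8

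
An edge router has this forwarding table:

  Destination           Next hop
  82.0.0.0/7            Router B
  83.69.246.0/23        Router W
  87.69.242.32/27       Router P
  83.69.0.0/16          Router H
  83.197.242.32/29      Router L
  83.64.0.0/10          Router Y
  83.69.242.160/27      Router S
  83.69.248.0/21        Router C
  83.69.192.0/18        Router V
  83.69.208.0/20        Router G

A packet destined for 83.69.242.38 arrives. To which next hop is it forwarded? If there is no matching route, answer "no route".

Router V

Routes whose prefix contains 83.69.242.38:
  82.0.0.0/7 (82.0.0.0 - 83.255.255.255) -> Router B
  83.64.0.0/10 (83.64.0.0 - 83.127.255.255) -> Router Y
  83.69.0.0/16 (83.69.0.0 - 83.69.255.255) -> Router H
  83.69.192.0/18 (83.69.192.0 - 83.69.255.255) -> Router V
More-specific entries that do NOT match:
  83.197.242.32/29 (83.197.242.32 - 83.197.242.39) does not contain 83.69.242.38
  87.69.242.32/27 (87.69.242.32 - 87.69.242.63) does not contain 83.69.242.38
  83.69.242.160/27 (83.69.242.160 - 83.69.242.191) does not contain 83.69.242.38
  83.69.246.0/23 (83.69.246.0 - 83.69.247.255) does not contain 83.69.242.38
  83.69.248.0/21 (83.69.248.0 - 83.69.255.255) does not contain 83.69.242.38
  83.69.208.0/20 (83.69.208.0 - 83.69.223.255) does not contain 83.69.242.38
Longest matching prefix is /18 -> next hop Router V.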